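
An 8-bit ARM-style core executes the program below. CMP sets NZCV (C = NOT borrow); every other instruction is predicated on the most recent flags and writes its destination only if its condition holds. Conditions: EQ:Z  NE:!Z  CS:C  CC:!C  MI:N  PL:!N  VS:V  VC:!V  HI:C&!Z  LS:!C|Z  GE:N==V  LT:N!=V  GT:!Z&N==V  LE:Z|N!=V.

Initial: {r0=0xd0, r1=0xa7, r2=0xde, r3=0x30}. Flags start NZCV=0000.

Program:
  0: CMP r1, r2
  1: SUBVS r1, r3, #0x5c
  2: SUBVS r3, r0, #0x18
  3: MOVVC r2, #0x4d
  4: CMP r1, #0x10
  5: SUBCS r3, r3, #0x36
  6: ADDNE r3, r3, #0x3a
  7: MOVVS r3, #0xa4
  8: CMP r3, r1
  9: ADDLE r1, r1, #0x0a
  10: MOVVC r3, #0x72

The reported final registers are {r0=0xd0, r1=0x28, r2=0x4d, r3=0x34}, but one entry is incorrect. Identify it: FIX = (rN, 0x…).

FIX = (r1, 0xa7)

[0] flags=1000 → (cmp)
[1] flags=1000 VS?F → skip
[2] flags=1000 VS?F → skip
[3] flags=1000 VC?T → r2=0x4d
[4] flags=1010 → (cmp)
[5] flags=1010 CS?T → r3=0xfa
[6] flags=1010 NE?T → r3=0x34
[7] flags=1010 VS?F → skip
[8] flags=1001 → (cmp)
[9] flags=1001 LE?F → skip
[10] flags=1001 VC?F → skip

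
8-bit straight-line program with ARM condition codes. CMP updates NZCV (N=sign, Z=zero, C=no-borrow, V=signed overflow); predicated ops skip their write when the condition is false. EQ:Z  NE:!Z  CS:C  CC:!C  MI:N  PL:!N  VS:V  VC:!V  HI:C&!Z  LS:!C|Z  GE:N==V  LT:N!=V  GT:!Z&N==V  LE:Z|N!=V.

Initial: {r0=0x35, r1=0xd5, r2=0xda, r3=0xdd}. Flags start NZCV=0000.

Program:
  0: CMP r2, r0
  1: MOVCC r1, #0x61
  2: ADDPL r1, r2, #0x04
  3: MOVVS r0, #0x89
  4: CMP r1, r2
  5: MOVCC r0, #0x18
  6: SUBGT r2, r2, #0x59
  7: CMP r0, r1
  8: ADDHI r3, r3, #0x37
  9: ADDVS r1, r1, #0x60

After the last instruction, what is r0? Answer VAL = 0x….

0: ✓ CMP  NZCV=1010
1: · MOVCC
2: · ADDPL
3: · MOVVS
4: ✓ CMP  NZCV=1000
5: ✓ MOVCC  r0←0x18
6: · SUBGT
7: ✓ CMP  NZCV=0000
8: · ADDHI
9: · ADDVS

VAL = 0x18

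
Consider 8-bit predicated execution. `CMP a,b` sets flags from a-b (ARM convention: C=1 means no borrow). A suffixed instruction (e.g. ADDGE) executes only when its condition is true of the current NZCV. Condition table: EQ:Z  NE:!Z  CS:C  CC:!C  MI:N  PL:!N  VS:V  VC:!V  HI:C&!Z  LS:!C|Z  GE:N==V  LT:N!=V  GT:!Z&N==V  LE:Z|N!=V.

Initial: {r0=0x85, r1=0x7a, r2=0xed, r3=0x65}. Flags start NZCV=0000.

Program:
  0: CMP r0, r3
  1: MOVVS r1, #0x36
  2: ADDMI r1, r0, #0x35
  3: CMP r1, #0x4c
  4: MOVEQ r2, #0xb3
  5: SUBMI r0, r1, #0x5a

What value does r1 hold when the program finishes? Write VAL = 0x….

0: ✓ CMP  NZCV=0011
1: ✓ MOVVS  r1←0x36
2: · ADDMI
3: ✓ CMP  NZCV=1000
4: · MOVEQ
5: ✓ SUBMI  r0←0xdc

VAL = 0x36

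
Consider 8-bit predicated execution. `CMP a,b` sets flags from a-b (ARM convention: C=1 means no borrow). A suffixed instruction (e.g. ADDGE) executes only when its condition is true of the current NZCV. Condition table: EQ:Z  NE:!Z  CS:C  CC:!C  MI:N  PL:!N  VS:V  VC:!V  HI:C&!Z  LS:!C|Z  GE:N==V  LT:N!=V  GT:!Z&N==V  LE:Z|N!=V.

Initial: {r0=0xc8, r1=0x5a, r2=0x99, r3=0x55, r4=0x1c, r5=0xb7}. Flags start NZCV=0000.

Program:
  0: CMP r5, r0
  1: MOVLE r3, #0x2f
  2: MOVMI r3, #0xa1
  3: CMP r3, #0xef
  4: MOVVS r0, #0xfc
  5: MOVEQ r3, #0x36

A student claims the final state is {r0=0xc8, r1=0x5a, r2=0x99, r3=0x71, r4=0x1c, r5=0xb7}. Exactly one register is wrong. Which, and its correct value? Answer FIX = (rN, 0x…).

[0] flags=1000 → (cmp)
[1] flags=1000 LE?T → r3=0x2f
[2] flags=1000 MI?T → r3=0xa1
[3] flags=1000 → (cmp)
[4] flags=1000 VS?F → skip
[5] flags=1000 EQ?F → skip

FIX = (r3, 0xa1)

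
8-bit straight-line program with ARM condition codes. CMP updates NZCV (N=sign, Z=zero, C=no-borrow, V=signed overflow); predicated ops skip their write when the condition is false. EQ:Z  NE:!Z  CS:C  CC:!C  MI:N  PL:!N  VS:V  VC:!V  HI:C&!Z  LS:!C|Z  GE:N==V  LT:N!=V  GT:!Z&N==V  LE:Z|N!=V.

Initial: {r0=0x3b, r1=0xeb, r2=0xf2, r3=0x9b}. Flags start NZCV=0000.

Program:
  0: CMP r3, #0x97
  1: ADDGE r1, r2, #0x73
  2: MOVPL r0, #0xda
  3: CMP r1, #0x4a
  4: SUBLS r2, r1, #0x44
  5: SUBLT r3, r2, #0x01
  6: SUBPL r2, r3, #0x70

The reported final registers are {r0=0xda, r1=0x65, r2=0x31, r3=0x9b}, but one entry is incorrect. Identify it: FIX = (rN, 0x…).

0: ✓ CMP  NZCV=0010
1: ✓ ADDGE  r1←0x65
2: ✓ MOVPL  r0←0xda
3: ✓ CMP  NZCV=0010
4: · SUBLS
5: · SUBLT
6: ✓ SUBPL  r2←0x2b

FIX = (r2, 0x2b)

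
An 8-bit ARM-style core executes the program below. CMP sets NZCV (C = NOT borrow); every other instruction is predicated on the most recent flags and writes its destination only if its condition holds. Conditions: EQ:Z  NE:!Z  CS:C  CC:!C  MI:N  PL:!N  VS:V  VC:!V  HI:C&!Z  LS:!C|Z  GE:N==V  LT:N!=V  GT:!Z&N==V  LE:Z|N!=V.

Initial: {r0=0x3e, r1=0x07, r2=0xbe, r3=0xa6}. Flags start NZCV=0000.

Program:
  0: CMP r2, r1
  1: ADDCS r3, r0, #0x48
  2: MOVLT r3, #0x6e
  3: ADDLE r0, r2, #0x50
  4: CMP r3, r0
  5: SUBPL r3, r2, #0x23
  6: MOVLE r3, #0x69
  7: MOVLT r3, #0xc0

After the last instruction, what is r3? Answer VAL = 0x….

[0] flags=1010 → (cmp)
[1] flags=1010 CS?T → r3=0x86
[2] flags=1010 LT?T → r3=0x6e
[3] flags=1010 LE?T → r0=0x0e
[4] flags=0010 → (cmp)
[5] flags=0010 PL?T → r3=0x9b
[6] flags=0010 LE?F → skip
[7] flags=0010 LT?F → skip

VAL = 0x9b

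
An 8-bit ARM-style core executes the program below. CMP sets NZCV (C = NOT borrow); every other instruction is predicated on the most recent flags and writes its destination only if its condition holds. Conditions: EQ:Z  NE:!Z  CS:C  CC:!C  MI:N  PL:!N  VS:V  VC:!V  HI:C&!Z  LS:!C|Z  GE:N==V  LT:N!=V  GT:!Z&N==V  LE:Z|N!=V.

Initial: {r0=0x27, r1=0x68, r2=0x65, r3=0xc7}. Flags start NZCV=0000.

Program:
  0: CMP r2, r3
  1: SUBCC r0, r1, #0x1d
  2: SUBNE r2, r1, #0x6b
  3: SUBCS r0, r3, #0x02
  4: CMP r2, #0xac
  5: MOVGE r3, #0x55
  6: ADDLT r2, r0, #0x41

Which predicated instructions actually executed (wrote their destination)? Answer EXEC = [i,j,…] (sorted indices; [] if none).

EXEC = [1,2,5]

[0] flags=1001 → (cmp)
[1] flags=1001 CC?T → r0=0x4b
[2] flags=1001 NE?T → r2=0xfd
[3] flags=1001 CS?F → skip
[4] flags=0010 → (cmp)
[5] flags=0010 GE?T → r3=0x55
[6] flags=0010 LT?F → skip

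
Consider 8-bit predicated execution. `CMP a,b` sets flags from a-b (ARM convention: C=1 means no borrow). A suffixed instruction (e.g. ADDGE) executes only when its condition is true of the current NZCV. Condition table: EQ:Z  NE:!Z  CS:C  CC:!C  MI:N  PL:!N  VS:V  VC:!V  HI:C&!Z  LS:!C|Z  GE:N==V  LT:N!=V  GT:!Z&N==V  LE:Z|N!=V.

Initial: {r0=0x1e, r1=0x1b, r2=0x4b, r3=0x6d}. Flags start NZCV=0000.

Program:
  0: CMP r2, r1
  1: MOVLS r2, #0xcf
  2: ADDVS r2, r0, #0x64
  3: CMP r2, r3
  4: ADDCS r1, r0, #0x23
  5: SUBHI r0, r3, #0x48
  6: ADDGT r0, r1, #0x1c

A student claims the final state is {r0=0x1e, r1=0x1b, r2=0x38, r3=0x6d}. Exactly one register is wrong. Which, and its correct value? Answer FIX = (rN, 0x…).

FIX = (r2, 0x4b)

[0] flags=0010 → (cmp)
[1] flags=0010 LS?F → skip
[2] flags=0010 VS?F → skip
[3] flags=1000 → (cmp)
[4] flags=1000 CS?F → skip
[5] flags=1000 HI?F → skip
[6] flags=1000 GT?F → skip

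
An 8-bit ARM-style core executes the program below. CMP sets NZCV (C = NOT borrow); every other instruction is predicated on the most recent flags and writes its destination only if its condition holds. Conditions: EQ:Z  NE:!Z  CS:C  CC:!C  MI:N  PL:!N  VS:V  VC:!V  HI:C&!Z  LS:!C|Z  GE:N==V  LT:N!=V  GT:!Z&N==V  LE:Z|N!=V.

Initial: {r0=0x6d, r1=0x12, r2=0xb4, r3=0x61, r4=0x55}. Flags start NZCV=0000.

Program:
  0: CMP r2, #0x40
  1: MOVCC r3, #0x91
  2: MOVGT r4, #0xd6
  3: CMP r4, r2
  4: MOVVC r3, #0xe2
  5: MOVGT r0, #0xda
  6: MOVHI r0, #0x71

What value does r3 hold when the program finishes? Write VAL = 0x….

VAL = 0x61

0: ✓ CMP  NZCV=0011
1: · MOVCC
2: · MOVGT
3: ✓ CMP  NZCV=1001
4: · MOVVC
5: ✓ MOVGT  r0←0xda
6: · MOVHI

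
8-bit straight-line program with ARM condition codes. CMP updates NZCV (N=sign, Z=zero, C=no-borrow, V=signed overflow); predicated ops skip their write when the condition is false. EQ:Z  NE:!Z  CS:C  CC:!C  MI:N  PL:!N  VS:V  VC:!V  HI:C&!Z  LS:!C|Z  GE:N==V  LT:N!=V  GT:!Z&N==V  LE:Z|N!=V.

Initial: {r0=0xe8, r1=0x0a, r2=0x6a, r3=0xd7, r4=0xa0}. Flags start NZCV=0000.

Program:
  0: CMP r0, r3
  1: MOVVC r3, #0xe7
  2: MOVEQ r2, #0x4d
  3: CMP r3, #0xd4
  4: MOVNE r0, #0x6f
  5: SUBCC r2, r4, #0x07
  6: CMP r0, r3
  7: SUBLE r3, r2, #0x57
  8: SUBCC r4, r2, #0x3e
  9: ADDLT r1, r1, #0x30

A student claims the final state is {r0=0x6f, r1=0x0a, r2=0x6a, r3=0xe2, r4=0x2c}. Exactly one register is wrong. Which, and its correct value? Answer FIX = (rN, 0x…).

0: ✓ CMP  NZCV=0010
1: ✓ MOVVC  r3←0xe7
2: · MOVEQ
3: ✓ CMP  NZCV=0010
4: ✓ MOVNE  r0←0x6f
5: · SUBCC
6: ✓ CMP  NZCV=1001
7: · SUBLE
8: ✓ SUBCC  r4←0x2c
9: · ADDLT

FIX = (r3, 0xe7)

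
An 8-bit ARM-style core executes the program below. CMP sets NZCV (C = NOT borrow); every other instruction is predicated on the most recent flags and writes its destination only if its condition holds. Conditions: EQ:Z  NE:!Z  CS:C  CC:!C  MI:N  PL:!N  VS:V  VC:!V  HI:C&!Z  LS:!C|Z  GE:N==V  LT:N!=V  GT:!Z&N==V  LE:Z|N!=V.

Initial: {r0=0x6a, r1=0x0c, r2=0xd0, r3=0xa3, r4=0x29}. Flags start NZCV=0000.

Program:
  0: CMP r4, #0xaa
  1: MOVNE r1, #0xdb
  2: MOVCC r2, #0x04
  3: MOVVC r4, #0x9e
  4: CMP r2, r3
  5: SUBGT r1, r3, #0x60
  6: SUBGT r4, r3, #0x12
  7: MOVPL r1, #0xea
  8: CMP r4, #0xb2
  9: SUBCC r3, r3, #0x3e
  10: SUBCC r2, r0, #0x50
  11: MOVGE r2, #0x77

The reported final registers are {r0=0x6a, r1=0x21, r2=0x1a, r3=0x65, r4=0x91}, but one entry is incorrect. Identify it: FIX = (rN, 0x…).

FIX = (r1, 0xea)

[0] flags=0000 → (cmp)
[1] flags=0000 NE?T → r1=0xdb
[2] flags=0000 CC?T → r2=0x04
[3] flags=0000 VC?T → r4=0x9e
[4] flags=0000 → (cmp)
[5] flags=0000 GT?T → r1=0x43
[6] flags=0000 GT?T → r4=0x91
[7] flags=0000 PL?T → r1=0xea
[8] flags=1000 → (cmp)
[9] flags=1000 CC?T → r3=0x65
[10] flags=1000 CC?T → r2=0x1a
[11] flags=1000 GE?F → skip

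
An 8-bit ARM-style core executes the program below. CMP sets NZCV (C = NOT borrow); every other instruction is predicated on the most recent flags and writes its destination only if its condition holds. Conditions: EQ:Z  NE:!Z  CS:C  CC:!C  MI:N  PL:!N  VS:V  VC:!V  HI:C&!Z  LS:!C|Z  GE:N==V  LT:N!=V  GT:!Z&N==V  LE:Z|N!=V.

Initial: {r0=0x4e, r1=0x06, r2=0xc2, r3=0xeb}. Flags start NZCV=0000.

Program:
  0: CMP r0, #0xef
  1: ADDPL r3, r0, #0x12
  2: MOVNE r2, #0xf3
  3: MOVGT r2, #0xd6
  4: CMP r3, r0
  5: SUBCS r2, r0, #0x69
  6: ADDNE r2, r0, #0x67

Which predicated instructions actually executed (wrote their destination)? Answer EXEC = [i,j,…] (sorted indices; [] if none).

EXEC = [1,2,3,5,6]

0: ✓ CMP  NZCV=0000
1: ✓ ADDPL  r3←0x60
2: ✓ MOVNE  r2←0xf3
3: ✓ MOVGT  r2←0xd6
4: ✓ CMP  NZCV=0010
5: ✓ SUBCS  r2←0xe5
6: ✓ ADDNE  r2←0xb5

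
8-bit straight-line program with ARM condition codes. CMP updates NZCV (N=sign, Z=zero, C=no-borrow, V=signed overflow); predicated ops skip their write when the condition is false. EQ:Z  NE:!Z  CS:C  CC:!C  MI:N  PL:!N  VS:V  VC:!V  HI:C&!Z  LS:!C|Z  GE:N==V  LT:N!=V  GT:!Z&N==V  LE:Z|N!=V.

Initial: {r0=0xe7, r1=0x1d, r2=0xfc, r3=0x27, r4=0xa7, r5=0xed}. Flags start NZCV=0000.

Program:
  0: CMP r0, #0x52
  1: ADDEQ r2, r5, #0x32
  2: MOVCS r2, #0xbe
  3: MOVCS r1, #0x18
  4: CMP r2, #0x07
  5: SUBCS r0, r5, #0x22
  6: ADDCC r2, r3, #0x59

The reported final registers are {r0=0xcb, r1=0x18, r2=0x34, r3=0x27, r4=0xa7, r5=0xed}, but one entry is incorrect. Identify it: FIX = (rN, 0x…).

0: ✓ CMP  NZCV=1010
1: · ADDEQ
2: ✓ MOVCS  r2←0xbe
3: ✓ MOVCS  r1←0x18
4: ✓ CMP  NZCV=1010
5: ✓ SUBCS  r0←0xcb
6: · ADDCC

FIX = (r2, 0xbe)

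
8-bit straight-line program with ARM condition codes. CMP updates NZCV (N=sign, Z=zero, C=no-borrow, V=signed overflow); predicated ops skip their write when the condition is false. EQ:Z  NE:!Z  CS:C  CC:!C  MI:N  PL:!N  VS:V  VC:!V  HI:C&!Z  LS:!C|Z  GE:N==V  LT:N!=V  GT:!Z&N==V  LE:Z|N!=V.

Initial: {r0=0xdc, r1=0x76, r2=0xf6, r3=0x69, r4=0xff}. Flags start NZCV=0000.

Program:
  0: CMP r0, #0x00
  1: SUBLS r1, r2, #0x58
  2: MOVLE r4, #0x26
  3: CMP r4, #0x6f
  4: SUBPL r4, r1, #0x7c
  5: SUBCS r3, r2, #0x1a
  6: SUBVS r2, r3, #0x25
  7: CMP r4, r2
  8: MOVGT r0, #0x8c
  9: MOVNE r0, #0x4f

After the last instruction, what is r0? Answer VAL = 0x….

VAL = 0x4f

0: ✓ CMP  NZCV=1010
1: · SUBLS
2: ✓ MOVLE  r4←0x26
3: ✓ CMP  NZCV=1000
4: · SUBPL
5: · SUBCS
6: · SUBVS
7: ✓ CMP  NZCV=0000
8: ✓ MOVGT  r0←0x8c
9: ✓ MOVNE  r0←0x4f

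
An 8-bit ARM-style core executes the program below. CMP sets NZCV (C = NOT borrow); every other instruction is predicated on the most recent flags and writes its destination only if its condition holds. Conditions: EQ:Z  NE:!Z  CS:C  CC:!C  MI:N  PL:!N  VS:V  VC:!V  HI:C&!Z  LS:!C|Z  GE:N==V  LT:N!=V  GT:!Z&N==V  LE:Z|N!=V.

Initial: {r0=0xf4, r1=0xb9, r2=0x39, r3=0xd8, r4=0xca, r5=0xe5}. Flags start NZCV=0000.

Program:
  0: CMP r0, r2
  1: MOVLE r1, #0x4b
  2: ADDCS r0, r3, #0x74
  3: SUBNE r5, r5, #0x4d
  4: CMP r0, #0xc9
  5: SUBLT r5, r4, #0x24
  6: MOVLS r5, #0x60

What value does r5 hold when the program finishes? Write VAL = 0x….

VAL = 0x60

0: ✓ CMP  NZCV=1010
1: ✓ MOVLE  r1←0x4b
2: ✓ ADDCS  r0←0x4c
3: ✓ SUBNE  r5←0x98
4: ✓ CMP  NZCV=1001
5: · SUBLT
6: ✓ MOVLS  r5←0x60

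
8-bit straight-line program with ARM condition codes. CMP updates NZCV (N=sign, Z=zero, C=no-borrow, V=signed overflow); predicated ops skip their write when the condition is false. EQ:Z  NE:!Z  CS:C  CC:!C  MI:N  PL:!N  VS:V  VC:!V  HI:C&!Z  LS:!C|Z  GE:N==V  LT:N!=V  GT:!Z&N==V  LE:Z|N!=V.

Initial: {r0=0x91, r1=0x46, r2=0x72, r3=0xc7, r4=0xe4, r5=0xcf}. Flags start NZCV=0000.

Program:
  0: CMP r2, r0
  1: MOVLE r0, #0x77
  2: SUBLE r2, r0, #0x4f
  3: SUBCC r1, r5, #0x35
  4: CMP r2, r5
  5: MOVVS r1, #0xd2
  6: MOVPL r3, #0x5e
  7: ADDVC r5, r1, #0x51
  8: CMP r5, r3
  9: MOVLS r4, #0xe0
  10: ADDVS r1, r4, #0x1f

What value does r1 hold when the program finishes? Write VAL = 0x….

VAL = 0xd2

[0] flags=1001 → (cmp)
[1] flags=1001 LE?F → skip
[2] flags=1001 LE?F → skip
[3] flags=1001 CC?T → r1=0x9a
[4] flags=1001 → (cmp)
[5] flags=1001 VS?T → r1=0xd2
[6] flags=1001 PL?F → skip
[7] flags=1001 VC?F → skip
[8] flags=0010 → (cmp)
[9] flags=0010 LS?F → skip
[10] flags=0010 VS?F → skip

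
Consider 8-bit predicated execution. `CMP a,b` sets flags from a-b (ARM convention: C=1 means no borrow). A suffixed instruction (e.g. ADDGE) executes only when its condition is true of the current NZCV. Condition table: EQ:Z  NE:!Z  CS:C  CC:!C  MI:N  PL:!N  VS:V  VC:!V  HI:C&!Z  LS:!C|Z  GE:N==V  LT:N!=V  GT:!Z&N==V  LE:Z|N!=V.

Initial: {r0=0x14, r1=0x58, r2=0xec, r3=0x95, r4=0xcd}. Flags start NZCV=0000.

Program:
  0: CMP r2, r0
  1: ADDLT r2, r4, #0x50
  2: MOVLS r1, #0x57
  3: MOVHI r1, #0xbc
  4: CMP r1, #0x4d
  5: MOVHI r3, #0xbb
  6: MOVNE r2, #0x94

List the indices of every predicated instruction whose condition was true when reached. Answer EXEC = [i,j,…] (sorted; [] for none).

EXEC = [1,3,5,6]

[0] flags=1010 → (cmp)
[1] flags=1010 LT?T → r2=0x1d
[2] flags=1010 LS?F → skip
[3] flags=1010 HI?T → r1=0xbc
[4] flags=0011 → (cmp)
[5] flags=0011 HI?T → r3=0xbb
[6] flags=0011 NE?T → r2=0x94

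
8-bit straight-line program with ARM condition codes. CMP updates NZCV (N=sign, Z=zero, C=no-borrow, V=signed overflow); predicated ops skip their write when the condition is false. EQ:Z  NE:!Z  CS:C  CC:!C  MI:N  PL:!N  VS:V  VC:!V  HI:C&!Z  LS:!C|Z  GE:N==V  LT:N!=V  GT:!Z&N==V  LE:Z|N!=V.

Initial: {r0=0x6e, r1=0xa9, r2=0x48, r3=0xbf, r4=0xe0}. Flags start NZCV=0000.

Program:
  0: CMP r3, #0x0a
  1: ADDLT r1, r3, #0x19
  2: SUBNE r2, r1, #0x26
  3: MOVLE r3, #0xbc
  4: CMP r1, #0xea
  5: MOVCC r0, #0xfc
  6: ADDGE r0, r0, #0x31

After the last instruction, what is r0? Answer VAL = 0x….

VAL = 0xfc

[0] flags=1010 → (cmp)
[1] flags=1010 LT?T → r1=0xd8
[2] flags=1010 NE?T → r2=0xb2
[3] flags=1010 LE?T → r3=0xbc
[4] flags=1000 → (cmp)
[5] flags=1000 CC?T → r0=0xfc
[6] flags=1000 GE?F → skip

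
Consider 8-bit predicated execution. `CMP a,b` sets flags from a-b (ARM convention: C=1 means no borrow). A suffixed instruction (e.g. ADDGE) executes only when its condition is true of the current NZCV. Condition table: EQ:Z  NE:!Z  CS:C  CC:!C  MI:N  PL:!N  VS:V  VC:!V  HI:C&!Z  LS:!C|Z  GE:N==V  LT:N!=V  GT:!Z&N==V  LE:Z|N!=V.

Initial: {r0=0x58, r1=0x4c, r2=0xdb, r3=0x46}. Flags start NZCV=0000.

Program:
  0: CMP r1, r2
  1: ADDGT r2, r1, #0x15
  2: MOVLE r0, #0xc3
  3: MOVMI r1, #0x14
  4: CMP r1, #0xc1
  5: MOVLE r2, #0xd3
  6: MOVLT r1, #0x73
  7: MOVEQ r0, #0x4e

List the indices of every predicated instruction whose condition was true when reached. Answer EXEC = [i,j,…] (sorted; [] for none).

EXEC = [1]

[0] flags=0000 → (cmp)
[1] flags=0000 GT?T → r2=0x61
[2] flags=0000 LE?F → skip
[3] flags=0000 MI?F → skip
[4] flags=1001 → (cmp)
[5] flags=1001 LE?F → skip
[6] flags=1001 LT?F → skip
[7] flags=1001 EQ?F → skip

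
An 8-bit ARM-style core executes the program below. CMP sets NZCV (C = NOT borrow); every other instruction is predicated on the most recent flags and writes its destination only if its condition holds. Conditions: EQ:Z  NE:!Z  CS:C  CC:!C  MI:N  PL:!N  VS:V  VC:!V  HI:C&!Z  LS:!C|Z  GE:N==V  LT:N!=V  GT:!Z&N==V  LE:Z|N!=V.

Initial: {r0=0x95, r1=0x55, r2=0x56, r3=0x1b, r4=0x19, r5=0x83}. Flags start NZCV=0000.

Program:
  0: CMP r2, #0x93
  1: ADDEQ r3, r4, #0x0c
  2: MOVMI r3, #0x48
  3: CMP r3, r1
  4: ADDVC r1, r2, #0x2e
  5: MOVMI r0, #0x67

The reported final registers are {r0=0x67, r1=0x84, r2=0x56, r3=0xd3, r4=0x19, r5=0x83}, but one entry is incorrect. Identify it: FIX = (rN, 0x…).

FIX = (r3, 0x48)

0: ✓ CMP  NZCV=1001
1: · ADDEQ
2: ✓ MOVMI  r3←0x48
3: ✓ CMP  NZCV=1000
4: ✓ ADDVC  r1←0x84
5: ✓ MOVMI  r0←0x67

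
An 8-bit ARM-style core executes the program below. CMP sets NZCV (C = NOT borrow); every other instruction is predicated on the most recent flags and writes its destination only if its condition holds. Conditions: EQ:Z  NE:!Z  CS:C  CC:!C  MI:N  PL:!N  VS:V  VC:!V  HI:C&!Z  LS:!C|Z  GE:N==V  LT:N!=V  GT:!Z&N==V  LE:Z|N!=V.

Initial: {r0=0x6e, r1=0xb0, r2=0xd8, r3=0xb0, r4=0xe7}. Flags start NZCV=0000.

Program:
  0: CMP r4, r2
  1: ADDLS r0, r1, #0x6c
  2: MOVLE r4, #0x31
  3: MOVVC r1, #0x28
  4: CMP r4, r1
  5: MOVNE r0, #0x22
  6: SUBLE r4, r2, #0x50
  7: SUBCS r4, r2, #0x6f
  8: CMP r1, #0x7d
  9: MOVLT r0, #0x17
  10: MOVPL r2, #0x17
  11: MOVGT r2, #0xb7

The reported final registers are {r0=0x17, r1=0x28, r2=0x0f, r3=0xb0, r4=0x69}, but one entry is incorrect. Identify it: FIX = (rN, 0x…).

FIX = (r2, 0xd8)

[0] flags=0010 → (cmp)
[1] flags=0010 LS?F → skip
[2] flags=0010 LE?F → skip
[3] flags=0010 VC?T → r1=0x28
[4] flags=1010 → (cmp)
[5] flags=1010 NE?T → r0=0x22
[6] flags=1010 LE?T → r4=0x88
[7] flags=1010 CS?T → r4=0x69
[8] flags=1000 → (cmp)
[9] flags=1000 LT?T → r0=0x17
[10] flags=1000 PL?F → skip
[11] flags=1000 GT?F → skip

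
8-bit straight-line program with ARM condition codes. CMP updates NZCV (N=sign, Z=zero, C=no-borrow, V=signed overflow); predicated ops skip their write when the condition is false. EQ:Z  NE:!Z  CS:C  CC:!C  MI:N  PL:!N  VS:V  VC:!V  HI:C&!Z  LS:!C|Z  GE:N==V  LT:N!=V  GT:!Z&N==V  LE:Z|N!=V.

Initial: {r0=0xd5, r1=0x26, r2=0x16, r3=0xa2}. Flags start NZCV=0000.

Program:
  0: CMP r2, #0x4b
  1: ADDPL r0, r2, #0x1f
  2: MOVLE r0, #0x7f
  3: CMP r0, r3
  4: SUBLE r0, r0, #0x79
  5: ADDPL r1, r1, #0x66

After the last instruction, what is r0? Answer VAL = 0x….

0: ✓ CMP  NZCV=1000
1: · ADDPL
2: ✓ MOVLE  r0←0x7f
3: ✓ CMP  NZCV=1001
4: · SUBLE
5: · ADDPL

VAL = 0x7f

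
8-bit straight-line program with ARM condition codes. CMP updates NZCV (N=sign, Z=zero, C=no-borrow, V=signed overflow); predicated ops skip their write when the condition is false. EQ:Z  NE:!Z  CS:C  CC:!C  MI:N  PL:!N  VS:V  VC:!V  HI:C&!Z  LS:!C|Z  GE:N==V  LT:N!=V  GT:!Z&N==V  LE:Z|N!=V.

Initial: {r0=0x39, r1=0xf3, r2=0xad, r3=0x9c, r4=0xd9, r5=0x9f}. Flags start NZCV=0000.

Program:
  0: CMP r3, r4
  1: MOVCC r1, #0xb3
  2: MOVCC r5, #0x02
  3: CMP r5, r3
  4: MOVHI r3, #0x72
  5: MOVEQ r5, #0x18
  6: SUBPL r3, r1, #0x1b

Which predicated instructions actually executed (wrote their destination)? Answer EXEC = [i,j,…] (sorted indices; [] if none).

EXEC = [1,2,6]

[0] flags=1000 → (cmp)
[1] flags=1000 CC?T → r1=0xb3
[2] flags=1000 CC?T → r5=0x02
[3] flags=0000 → (cmp)
[4] flags=0000 HI?F → skip
[5] flags=0000 EQ?F → skip
[6] flags=0000 PL?T → r3=0x98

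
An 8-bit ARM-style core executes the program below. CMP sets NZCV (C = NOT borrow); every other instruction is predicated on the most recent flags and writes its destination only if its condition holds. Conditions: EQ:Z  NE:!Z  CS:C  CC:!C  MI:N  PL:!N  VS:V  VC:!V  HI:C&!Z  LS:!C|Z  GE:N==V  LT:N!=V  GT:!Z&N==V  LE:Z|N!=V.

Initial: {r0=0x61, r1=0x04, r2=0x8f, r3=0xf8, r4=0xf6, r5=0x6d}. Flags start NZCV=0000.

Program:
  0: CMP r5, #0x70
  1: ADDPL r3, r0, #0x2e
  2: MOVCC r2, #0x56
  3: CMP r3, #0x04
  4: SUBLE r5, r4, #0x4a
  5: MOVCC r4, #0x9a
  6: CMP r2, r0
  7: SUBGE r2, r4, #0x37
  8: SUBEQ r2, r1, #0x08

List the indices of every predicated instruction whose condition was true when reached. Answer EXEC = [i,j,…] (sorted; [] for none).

[0] flags=1000 → (cmp)
[1] flags=1000 PL?F → skip
[2] flags=1000 CC?T → r2=0x56
[3] flags=1010 → (cmp)
[4] flags=1010 LE?T → r5=0xac
[5] flags=1010 CC?F → skip
[6] flags=1000 → (cmp)
[7] flags=1000 GE?F → skip
[8] flags=1000 EQ?F → skip

EXEC = [2,4]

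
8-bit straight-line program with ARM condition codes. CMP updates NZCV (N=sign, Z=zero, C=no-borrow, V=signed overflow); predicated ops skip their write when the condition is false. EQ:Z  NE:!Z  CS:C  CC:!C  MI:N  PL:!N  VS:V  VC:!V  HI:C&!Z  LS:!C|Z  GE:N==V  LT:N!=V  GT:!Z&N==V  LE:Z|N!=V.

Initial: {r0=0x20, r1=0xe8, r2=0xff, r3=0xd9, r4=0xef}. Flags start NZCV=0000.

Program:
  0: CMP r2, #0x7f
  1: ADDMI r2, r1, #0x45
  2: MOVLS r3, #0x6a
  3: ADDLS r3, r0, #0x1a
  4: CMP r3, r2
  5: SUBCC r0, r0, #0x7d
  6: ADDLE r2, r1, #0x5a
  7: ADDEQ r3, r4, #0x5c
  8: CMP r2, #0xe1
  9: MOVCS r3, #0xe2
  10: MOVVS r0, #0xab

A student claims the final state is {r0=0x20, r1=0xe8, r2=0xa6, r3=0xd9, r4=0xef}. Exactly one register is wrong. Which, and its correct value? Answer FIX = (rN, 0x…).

0: ✓ CMP  NZCV=1010
1: ✓ ADDMI  r2←0x2d
2: · MOVLS
3: · ADDLS
4: ✓ CMP  NZCV=1010
5: · SUBCC
6: ✓ ADDLE  r2←0x42
7: · ADDEQ
8: ✓ CMP  NZCV=0000
9: · MOVCS
10: · MOVVS

FIX = (r2, 0x42)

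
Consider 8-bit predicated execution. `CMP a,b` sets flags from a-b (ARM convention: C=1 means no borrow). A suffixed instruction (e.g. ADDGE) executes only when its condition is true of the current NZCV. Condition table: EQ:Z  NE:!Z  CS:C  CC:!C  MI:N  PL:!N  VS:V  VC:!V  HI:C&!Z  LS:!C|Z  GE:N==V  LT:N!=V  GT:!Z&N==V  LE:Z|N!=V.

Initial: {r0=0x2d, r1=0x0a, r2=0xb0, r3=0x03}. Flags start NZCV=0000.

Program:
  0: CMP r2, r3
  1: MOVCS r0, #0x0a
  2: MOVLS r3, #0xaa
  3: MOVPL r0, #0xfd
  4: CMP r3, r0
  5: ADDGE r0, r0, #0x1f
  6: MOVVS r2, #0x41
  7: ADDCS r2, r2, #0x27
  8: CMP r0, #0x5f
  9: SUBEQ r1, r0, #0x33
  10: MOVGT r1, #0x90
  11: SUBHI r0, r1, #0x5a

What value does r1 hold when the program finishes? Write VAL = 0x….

VAL = 0x0a

[0] flags=1010 → (cmp)
[1] flags=1010 CS?T → r0=0x0a
[2] flags=1010 LS?F → skip
[3] flags=1010 PL?F → skip
[4] flags=1000 → (cmp)
[5] flags=1000 GE?F → skip
[6] flags=1000 VS?F → skip
[7] flags=1000 CS?F → skip
[8] flags=1000 → (cmp)
[9] flags=1000 EQ?F → skip
[10] flags=1000 GT?F → skip
[11] flags=1000 HI?F → skip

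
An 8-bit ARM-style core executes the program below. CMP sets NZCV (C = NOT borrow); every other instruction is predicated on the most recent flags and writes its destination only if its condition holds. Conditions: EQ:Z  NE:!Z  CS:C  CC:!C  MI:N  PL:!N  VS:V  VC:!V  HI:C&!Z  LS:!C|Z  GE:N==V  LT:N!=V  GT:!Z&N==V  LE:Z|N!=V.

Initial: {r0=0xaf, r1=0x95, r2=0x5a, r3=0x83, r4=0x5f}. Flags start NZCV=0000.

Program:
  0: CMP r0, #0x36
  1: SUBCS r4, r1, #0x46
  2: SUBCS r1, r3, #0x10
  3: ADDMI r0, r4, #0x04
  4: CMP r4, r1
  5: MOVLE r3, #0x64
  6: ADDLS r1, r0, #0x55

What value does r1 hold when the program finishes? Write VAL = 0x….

0: ✓ CMP  NZCV=0011
1: ✓ SUBCS  r4←0x4f
2: ✓ SUBCS  r1←0x73
3: · ADDMI
4: ✓ CMP  NZCV=1000
5: ✓ MOVLE  r3←0x64
6: ✓ ADDLS  r1←0x04

VAL = 0x04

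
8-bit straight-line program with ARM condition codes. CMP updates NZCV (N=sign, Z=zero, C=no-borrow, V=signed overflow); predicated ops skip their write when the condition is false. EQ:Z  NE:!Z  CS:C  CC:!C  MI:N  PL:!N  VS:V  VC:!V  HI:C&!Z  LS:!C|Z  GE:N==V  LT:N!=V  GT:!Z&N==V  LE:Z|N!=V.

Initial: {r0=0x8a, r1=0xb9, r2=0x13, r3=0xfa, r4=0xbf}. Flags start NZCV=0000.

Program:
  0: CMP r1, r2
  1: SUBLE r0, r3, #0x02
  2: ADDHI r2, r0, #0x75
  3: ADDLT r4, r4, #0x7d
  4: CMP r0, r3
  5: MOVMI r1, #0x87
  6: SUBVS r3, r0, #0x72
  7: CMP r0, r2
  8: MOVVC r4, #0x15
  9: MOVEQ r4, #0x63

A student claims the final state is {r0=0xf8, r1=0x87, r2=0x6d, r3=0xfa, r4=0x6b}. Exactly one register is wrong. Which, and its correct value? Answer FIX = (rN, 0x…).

[0] flags=1010 → (cmp)
[1] flags=1010 LE?T → r0=0xf8
[2] flags=1010 HI?T → r2=0x6d
[3] flags=1010 LT?T → r4=0x3c
[4] flags=1000 → (cmp)
[5] flags=1000 MI?T → r1=0x87
[6] flags=1000 VS?F → skip
[7] flags=1010 → (cmp)
[8] flags=1010 VC?T → r4=0x15
[9] flags=1010 EQ?F → skip

FIX = (r4, 0x15)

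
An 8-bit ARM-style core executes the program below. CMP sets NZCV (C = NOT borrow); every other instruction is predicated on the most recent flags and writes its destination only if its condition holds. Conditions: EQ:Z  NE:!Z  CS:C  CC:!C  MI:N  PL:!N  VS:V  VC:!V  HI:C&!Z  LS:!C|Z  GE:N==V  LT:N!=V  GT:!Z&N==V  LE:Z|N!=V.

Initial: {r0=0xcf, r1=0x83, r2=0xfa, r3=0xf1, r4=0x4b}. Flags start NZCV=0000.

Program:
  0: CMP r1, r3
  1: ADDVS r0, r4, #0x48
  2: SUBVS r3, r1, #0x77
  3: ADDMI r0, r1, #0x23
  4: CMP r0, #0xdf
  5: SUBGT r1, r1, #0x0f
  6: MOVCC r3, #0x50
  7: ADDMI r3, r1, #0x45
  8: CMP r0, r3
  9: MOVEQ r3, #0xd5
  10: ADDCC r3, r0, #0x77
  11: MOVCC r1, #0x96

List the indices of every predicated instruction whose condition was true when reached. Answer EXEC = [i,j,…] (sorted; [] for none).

EXEC = [3,6,7,10,11]

0: ✓ CMP  NZCV=1000
1: · ADDVS
2: · SUBVS
3: ✓ ADDMI  r0←0xa6
4: ✓ CMP  NZCV=1000
5: · SUBGT
6: ✓ MOVCC  r3←0x50
7: ✓ ADDMI  r3←0xc8
8: ✓ CMP  NZCV=1000
9: · MOVEQ
10: ✓ ADDCC  r3←0x1d
11: ✓ MOVCC  r1←0x96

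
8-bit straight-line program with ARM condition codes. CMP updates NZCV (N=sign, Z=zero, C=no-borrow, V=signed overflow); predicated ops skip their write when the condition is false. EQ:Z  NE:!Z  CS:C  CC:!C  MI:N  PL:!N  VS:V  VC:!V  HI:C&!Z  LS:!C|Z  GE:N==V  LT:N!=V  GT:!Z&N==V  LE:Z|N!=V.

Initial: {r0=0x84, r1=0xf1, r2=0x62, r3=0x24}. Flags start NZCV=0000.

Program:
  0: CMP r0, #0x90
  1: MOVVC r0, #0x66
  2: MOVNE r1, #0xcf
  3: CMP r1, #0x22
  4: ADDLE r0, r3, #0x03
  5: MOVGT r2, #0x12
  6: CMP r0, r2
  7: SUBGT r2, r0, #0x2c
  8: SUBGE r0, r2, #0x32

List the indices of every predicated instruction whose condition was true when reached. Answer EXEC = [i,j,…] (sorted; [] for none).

EXEC = [1,2,4]

[0] flags=1000 → (cmp)
[1] flags=1000 VC?T → r0=0x66
[2] flags=1000 NE?T → r1=0xcf
[3] flags=1010 → (cmp)
[4] flags=1010 LE?T → r0=0x27
[5] flags=1010 GT?F → skip
[6] flags=1000 → (cmp)
[7] flags=1000 GT?F → skip
[8] flags=1000 GE?F → skip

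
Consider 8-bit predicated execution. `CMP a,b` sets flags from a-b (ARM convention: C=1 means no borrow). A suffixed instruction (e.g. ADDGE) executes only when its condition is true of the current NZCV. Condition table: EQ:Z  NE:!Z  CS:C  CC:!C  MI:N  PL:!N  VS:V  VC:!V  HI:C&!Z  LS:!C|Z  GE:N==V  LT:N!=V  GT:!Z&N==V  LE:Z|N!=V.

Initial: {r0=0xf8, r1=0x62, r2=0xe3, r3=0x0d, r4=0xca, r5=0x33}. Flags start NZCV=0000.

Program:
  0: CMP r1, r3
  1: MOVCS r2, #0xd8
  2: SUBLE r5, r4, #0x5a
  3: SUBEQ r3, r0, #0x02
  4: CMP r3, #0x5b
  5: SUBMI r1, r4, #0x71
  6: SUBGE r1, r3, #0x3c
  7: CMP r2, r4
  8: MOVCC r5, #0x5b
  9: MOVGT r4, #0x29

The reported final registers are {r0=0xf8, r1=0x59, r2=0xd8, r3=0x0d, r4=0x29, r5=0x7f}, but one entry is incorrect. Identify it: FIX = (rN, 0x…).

FIX = (r5, 0x33)

[0] flags=0010 → (cmp)
[1] flags=0010 CS?T → r2=0xd8
[2] flags=0010 LE?F → skip
[3] flags=0010 EQ?F → skip
[4] flags=1000 → (cmp)
[5] flags=1000 MI?T → r1=0x59
[6] flags=1000 GE?F → skip
[7] flags=0010 → (cmp)
[8] flags=0010 CC?F → skip
[9] flags=0010 GT?T → r4=0x29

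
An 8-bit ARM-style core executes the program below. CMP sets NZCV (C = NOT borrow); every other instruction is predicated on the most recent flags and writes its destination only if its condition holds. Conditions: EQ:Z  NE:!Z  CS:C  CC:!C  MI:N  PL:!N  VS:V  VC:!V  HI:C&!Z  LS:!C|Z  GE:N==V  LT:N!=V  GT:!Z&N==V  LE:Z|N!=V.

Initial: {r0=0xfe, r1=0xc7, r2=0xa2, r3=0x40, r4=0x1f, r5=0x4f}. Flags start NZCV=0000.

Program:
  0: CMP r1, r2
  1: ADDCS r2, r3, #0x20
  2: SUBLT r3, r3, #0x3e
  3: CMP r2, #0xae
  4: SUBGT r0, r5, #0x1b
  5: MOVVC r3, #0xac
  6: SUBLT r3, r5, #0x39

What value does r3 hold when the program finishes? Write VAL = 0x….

0: ✓ CMP  NZCV=0010
1: ✓ ADDCS  r2←0x60
2: · SUBLT
3: ✓ CMP  NZCV=1001
4: ✓ SUBGT  r0←0x34
5: · MOVVC
6: · SUBLT

VAL = 0x40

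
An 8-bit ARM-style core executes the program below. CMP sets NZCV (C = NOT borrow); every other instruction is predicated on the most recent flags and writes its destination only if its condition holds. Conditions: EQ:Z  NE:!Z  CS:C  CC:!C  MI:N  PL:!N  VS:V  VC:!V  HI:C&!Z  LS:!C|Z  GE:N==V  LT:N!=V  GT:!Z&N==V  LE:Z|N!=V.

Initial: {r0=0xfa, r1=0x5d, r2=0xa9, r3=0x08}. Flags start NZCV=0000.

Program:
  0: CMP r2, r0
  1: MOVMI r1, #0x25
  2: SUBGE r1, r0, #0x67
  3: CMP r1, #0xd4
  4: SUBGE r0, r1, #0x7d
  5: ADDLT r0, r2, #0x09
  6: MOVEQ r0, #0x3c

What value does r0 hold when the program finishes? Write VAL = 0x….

[0] flags=1000 → (cmp)
[1] flags=1000 MI?T → r1=0x25
[2] flags=1000 GE?F → skip
[3] flags=0000 → (cmp)
[4] flags=0000 GE?T → r0=0xa8
[5] flags=0000 LT?F → skip
[6] flags=0000 EQ?F → skip

VAL = 0xa8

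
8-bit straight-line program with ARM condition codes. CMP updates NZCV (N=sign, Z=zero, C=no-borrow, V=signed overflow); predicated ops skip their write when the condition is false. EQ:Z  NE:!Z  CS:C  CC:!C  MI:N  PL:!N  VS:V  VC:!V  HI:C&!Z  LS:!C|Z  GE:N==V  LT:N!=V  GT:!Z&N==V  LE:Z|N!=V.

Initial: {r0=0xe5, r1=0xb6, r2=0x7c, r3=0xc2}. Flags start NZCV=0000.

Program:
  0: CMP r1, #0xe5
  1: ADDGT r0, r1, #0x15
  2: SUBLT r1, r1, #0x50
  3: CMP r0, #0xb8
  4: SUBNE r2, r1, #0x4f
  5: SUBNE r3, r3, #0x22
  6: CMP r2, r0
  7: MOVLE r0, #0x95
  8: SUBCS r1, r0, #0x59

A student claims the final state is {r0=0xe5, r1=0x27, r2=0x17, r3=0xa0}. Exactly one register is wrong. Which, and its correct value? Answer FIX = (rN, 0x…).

[0] flags=1000 → (cmp)
[1] flags=1000 GT?F → skip
[2] flags=1000 LT?T → r1=0x66
[3] flags=0010 → (cmp)
[4] flags=0010 NE?T → r2=0x17
[5] flags=0010 NE?T → r3=0xa0
[6] flags=0000 → (cmp)
[7] flags=0000 LE?F → skip
[8] flags=0000 CS?F → skip

FIX = (r1, 0x66)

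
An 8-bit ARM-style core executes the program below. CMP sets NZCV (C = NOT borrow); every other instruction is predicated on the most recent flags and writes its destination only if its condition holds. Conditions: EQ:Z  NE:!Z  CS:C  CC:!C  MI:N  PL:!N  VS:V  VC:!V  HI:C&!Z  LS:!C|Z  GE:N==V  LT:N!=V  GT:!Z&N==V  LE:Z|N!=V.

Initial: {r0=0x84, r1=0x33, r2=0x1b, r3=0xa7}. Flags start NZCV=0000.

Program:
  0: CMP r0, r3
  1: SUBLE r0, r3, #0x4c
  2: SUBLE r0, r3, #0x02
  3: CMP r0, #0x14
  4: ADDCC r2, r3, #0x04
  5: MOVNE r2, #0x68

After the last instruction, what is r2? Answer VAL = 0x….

VAL = 0x68

0: ✓ CMP  NZCV=1000
1: ✓ SUBLE  r0←0x5b
2: ✓ SUBLE  r0←0xa5
3: ✓ CMP  NZCV=1010
4: · ADDCC
5: ✓ MOVNE  r2←0x68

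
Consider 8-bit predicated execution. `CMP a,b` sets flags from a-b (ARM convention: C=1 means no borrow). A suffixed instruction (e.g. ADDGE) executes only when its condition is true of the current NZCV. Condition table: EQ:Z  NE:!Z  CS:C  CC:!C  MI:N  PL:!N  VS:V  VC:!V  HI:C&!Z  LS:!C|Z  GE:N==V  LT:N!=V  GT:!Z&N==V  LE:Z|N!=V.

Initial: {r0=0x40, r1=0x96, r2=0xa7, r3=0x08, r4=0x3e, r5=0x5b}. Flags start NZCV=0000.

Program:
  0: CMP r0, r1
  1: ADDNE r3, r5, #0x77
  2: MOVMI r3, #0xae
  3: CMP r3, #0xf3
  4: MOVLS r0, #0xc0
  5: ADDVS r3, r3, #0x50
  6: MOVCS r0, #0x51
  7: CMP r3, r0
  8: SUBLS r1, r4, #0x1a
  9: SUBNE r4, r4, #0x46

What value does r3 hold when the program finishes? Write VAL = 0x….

VAL = 0xae

0: ✓ CMP  NZCV=1001
1: ✓ ADDNE  r3←0xd2
2: ✓ MOVMI  r3←0xae
3: ✓ CMP  NZCV=1000
4: ✓ MOVLS  r0←0xc0
5: · ADDVS
6: · MOVCS
7: ✓ CMP  NZCV=1000
8: ✓ SUBLS  r1←0x24
9: ✓ SUBNE  r4←0xf8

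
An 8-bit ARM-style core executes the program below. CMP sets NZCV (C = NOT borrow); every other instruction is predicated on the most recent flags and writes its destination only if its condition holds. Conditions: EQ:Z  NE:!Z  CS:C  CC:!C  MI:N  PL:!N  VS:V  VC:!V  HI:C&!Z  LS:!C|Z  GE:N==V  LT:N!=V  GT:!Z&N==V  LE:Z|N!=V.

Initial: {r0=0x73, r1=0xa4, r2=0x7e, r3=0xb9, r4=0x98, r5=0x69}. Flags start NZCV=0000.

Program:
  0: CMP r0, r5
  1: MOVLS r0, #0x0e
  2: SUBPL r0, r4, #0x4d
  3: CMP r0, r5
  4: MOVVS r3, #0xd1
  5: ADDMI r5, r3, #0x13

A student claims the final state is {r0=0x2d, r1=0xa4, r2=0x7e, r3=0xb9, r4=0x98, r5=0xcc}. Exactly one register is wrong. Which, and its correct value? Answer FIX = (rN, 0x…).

0: ✓ CMP  NZCV=0010
1: · MOVLS
2: ✓ SUBPL  r0←0x4b
3: ✓ CMP  NZCV=1000
4: · MOVVS
5: ✓ ADDMI  r5←0xcc

FIX = (r0, 0x4b)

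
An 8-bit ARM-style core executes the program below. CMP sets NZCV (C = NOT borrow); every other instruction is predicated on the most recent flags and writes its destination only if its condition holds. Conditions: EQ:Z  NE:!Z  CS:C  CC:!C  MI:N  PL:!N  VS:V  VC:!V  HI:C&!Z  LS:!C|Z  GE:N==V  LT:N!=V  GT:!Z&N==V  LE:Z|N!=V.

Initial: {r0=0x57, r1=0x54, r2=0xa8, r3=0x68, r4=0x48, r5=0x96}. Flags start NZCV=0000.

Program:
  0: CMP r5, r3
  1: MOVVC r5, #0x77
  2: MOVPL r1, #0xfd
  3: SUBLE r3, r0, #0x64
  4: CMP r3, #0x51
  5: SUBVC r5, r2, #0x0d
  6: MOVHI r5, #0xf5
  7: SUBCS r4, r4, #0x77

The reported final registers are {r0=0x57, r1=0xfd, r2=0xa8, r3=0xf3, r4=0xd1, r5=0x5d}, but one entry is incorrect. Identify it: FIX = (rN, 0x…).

0: ✓ CMP  NZCV=0011
1: · MOVVC
2: ✓ MOVPL  r1←0xfd
3: ✓ SUBLE  r3←0xf3
4: ✓ CMP  NZCV=1010
5: ✓ SUBVC  r5←0x9b
6: ✓ MOVHI  r5←0xf5
7: ✓ SUBCS  r4←0xd1

FIX = (r5, 0xf5)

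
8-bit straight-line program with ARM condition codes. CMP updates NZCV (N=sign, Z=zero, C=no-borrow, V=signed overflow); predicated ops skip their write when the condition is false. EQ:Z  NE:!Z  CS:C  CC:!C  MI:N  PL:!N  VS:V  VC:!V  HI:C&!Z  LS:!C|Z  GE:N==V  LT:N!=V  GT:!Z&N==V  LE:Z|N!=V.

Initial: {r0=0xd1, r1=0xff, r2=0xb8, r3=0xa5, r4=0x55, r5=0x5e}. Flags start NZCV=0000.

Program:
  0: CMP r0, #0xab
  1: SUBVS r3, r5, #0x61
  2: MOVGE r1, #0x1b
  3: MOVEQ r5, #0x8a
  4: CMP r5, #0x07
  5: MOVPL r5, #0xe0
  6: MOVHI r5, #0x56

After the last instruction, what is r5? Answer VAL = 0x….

VAL = 0x56

[0] flags=0010 → (cmp)
[1] flags=0010 VS?F → skip
[2] flags=0010 GE?T → r1=0x1b
[3] flags=0010 EQ?F → skip
[4] flags=0010 → (cmp)
[5] flags=0010 PL?T → r5=0xe0
[6] flags=0010 HI?T → r5=0x56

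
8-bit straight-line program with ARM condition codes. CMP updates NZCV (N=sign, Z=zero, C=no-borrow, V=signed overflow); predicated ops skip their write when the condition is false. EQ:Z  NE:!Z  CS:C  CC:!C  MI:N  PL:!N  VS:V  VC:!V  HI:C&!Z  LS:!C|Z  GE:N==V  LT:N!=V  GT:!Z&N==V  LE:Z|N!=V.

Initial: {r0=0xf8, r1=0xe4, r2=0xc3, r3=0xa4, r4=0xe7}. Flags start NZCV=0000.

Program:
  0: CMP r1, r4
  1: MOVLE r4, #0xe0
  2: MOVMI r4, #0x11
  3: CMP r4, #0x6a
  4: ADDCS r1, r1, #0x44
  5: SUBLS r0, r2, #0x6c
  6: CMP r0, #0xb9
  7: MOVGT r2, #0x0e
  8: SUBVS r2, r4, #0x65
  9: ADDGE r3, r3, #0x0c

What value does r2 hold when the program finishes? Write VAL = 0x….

VAL = 0xac

[0] flags=1000 → (cmp)
[1] flags=1000 LE?T → r4=0xe0
[2] flags=1000 MI?T → r4=0x11
[3] flags=1000 → (cmp)
[4] flags=1000 CS?F → skip
[5] flags=1000 LS?T → r0=0x57
[6] flags=1001 → (cmp)
[7] flags=1001 GT?T → r2=0x0e
[8] flags=1001 VS?T → r2=0xac
[9] flags=1001 GE?T → r3=0xb0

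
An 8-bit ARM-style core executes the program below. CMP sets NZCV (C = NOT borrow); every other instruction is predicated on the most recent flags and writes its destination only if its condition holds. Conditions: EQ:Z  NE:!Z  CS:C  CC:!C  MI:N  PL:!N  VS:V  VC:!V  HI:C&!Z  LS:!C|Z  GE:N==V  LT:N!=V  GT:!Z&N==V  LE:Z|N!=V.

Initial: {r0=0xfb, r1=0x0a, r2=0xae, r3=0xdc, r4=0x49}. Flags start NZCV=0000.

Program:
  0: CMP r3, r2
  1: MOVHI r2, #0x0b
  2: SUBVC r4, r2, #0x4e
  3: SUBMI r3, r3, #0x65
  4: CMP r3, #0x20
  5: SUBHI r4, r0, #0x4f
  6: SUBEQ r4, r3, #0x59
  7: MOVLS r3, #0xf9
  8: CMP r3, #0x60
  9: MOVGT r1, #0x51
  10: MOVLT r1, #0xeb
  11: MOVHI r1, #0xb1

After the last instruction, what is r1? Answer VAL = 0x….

0: ✓ CMP  NZCV=0010
1: ✓ MOVHI  r2←0x0b
2: ✓ SUBVC  r4←0xbd
3: · SUBMI
4: ✓ CMP  NZCV=1010
5: ✓ SUBHI  r4←0xac
6: · SUBEQ
7: · MOVLS
8: ✓ CMP  NZCV=0011
9: · MOVGT
10: ✓ MOVLT  r1←0xeb
11: ✓ MOVHI  r1←0xb1

VAL = 0xb1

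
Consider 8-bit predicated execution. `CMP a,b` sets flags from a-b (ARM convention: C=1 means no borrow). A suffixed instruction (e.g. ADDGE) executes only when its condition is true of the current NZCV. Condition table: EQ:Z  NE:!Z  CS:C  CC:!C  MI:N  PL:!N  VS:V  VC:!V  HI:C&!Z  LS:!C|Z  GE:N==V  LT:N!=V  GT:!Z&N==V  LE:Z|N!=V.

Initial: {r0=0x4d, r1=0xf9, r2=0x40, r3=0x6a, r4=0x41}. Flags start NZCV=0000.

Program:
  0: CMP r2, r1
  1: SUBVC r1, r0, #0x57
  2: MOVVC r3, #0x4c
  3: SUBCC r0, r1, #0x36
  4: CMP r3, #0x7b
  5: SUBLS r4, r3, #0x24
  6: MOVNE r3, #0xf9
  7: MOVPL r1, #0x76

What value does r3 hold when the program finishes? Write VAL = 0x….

VAL = 0xf9

[0] flags=0000 → (cmp)
[1] flags=0000 VC?T → r1=0xf6
[2] flags=0000 VC?T → r3=0x4c
[3] flags=0000 CC?T → r0=0xc0
[4] flags=1000 → (cmp)
[5] flags=1000 LS?T → r4=0x28
[6] flags=1000 NE?T → r3=0xf9
[7] flags=1000 PL?F → skip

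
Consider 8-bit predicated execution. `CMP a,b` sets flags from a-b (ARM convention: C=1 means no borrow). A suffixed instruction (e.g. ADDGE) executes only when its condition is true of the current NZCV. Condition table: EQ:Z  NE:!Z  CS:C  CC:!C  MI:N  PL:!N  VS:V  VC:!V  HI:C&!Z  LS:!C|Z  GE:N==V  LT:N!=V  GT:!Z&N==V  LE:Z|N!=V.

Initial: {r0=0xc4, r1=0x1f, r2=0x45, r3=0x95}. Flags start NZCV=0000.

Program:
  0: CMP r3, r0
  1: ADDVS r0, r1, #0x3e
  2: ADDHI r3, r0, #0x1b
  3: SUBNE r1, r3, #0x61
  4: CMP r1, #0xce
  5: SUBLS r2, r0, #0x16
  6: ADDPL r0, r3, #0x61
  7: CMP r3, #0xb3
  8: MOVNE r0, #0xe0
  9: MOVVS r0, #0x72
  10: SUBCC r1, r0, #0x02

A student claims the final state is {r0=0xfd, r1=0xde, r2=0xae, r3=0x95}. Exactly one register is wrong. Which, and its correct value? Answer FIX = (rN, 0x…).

[0] flags=1000 → (cmp)
[1] flags=1000 VS?F → skip
[2] flags=1000 HI?F → skip
[3] flags=1000 NE?T → r1=0x34
[4] flags=0000 → (cmp)
[5] flags=0000 LS?T → r2=0xae
[6] flags=0000 PL?T → r0=0xf6
[7] flags=1000 → (cmp)
[8] flags=1000 NE?T → r0=0xe0
[9] flags=1000 VS?F → skip
[10] flags=1000 CC?T → r1=0xde

FIX = (r0, 0xe0)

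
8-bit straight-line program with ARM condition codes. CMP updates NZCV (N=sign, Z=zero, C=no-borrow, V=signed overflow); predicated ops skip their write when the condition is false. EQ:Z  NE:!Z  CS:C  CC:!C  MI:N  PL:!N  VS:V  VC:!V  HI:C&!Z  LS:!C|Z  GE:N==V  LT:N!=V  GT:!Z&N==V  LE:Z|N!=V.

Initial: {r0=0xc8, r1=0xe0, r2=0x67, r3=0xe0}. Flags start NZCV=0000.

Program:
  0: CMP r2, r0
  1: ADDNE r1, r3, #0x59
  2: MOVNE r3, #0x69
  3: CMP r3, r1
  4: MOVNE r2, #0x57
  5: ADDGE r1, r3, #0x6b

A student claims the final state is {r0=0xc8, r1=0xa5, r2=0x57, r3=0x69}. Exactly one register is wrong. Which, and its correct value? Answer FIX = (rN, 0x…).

FIX = (r1, 0xd4)

0: ✓ CMP  NZCV=1001
1: ✓ ADDNE  r1←0x39
2: ✓ MOVNE  r3←0x69
3: ✓ CMP  NZCV=0010
4: ✓ MOVNE  r2←0x57
5: ✓ ADDGE  r1←0xd4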